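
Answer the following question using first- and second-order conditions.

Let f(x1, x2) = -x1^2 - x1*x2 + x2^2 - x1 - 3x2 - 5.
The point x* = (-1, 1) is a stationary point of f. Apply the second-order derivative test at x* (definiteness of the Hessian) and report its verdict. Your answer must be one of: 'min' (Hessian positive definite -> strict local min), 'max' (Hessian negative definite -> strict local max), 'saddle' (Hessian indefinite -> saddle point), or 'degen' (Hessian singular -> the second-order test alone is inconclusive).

Compute the Hessian H = grad^2 f:
  H = [[-2, -1], [-1, 2]]
Verify stationarity: grad f(x*) = H x* + g = (0, 0).
Eigenvalues of H: -2.2361, 2.2361.
Eigenvalues have mixed signs, so H is indefinite -> x* is a saddle point.

saddle


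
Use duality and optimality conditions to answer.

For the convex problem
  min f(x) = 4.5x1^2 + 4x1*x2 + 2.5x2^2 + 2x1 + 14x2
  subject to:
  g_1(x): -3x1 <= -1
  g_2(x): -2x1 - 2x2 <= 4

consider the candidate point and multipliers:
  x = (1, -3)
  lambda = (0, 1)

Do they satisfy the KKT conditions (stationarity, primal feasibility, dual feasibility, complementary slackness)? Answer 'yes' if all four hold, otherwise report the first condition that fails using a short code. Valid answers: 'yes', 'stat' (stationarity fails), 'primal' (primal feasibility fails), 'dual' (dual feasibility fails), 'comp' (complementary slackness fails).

Gradient of f: grad f(x) = Q x + c = (-1, 3)
Constraint values g_i(x) = a_i^T x - b_i:
  g_1((1, -3)) = -2
  g_2((1, -3)) = 0
Stationarity residual: grad f(x) + sum_i lambda_i a_i = (-3, 1)
  -> stationarity FAILS
Primal feasibility (all g_i <= 0): OK
Dual feasibility (all lambda_i >= 0): OK
Complementary slackness (lambda_i * g_i(x) = 0 for all i): OK

Verdict: the first failing condition is stationarity -> stat.

stat


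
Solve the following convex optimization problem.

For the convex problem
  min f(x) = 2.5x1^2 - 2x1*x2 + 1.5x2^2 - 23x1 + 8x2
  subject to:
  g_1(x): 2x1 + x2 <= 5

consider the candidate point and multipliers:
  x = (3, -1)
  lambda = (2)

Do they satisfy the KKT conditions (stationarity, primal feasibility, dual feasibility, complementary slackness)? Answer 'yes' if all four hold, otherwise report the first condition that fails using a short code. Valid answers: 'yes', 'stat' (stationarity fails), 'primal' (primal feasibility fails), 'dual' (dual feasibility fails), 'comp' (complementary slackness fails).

Gradient of f: grad f(x) = Q x + c = (-6, -1)
Constraint values g_i(x) = a_i^T x - b_i:
  g_1((3, -1)) = 0
Stationarity residual: grad f(x) + sum_i lambda_i a_i = (-2, 1)
  -> stationarity FAILS
Primal feasibility (all g_i <= 0): OK
Dual feasibility (all lambda_i >= 0): OK
Complementary slackness (lambda_i * g_i(x) = 0 for all i): OK

Verdict: the first failing condition is stationarity -> stat.

stat


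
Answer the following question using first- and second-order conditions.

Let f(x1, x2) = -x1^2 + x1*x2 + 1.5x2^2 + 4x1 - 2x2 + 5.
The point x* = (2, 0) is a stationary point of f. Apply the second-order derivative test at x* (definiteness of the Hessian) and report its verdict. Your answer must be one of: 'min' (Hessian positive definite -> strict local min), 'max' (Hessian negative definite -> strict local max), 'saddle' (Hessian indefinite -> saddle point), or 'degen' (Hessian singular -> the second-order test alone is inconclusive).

Compute the Hessian H = grad^2 f:
  H = [[-2, 1], [1, 3]]
Verify stationarity: grad f(x*) = H x* + g = (0, 0).
Eigenvalues of H: -2.1926, 3.1926.
Eigenvalues have mixed signs, so H is indefinite -> x* is a saddle point.

saddle


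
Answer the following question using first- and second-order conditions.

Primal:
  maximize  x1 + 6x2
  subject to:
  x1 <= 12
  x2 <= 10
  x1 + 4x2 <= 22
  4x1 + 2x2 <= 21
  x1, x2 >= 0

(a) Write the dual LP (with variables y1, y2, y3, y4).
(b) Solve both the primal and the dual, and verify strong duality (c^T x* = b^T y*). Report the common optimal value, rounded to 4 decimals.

The standard primal-dual pair for 'max c^T x s.t. A x <= b, x >= 0' is:
  Dual:  min b^T y  s.t.  A^T y >= c,  y >= 0.

So the dual LP is:
  minimize  12y1 + 10y2 + 22y3 + 21y4
  subject to:
    y1 + y3 + 4y4 >= 1
    y2 + 4y3 + 2y4 >= 6
    y1, y2, y3, y4 >= 0

Solving the primal: x* = (0, 5.5).
  primal value c^T x* = 33.
Solving the dual: y* = (0, 0, 1.5, 0).
  dual value b^T y* = 33.
Strong duality: c^T x* = b^T y*. Confirmed.

33


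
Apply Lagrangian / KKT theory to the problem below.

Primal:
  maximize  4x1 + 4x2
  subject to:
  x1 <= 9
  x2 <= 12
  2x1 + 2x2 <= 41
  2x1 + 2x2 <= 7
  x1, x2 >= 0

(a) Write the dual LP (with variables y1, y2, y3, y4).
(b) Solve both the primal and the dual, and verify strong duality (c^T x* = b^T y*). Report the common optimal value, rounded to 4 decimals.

The standard primal-dual pair for 'max c^T x s.t. A x <= b, x >= 0' is:
  Dual:  min b^T y  s.t.  A^T y >= c,  y >= 0.

So the dual LP is:
  minimize  9y1 + 12y2 + 41y3 + 7y4
  subject to:
    y1 + 2y3 + 2y4 >= 4
    y2 + 2y3 + 2y4 >= 4
    y1, y2, y3, y4 >= 0

Solving the primal: x* = (3.5, 0).
  primal value c^T x* = 14.
Solving the dual: y* = (0, 0, 0, 2).
  dual value b^T y* = 14.
Strong duality: c^T x* = b^T y*. Confirmed.

14


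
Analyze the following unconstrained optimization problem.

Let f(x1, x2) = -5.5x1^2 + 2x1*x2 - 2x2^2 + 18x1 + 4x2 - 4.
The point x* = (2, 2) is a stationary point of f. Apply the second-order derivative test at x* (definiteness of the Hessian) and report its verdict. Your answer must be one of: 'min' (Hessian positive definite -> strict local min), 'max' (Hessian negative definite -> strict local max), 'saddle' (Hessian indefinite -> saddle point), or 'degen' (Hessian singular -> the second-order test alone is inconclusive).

Compute the Hessian H = grad^2 f:
  H = [[-11, 2], [2, -4]]
Verify stationarity: grad f(x*) = H x* + g = (0, 0).
Eigenvalues of H: -11.5311, -3.4689.
Both eigenvalues < 0, so H is negative definite -> x* is a strict local max.

max


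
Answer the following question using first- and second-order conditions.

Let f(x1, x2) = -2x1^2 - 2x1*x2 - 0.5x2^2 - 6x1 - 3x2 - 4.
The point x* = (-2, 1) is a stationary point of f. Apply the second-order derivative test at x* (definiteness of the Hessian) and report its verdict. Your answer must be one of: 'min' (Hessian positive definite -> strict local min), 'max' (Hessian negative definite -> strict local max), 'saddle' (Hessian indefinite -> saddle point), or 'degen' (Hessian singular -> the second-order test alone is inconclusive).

Compute the Hessian H = grad^2 f:
  H = [[-4, -2], [-2, -1]]
Verify stationarity: grad f(x*) = H x* + g = (0, 0).
Eigenvalues of H: -5, 0.
H has a zero eigenvalue (singular; negative semidefinite but not definite), so H is neither positive definite, negative definite, nor indefinite. The second-order test alone is inconclusive -> degen.
(Indeed, f is constant along the null direction of H through x*, so x* is not a strict local extremum.)

degen


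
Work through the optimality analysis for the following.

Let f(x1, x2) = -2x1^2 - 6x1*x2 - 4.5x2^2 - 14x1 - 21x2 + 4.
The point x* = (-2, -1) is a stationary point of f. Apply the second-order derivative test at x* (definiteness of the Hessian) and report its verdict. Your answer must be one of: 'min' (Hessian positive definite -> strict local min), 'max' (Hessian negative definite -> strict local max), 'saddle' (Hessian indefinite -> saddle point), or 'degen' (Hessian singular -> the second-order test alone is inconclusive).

Compute the Hessian H = grad^2 f:
  H = [[-4, -6], [-6, -9]]
Verify stationarity: grad f(x*) = H x* + g = (0, 0).
Eigenvalues of H: -13, 0.
H has a zero eigenvalue (singular; negative semidefinite but not definite), so H is neither positive definite, negative definite, nor indefinite. The second-order test alone is inconclusive -> degen.
(Indeed, f is constant along the null direction of H through x*, so x* is not a strict local extremum.)

degen


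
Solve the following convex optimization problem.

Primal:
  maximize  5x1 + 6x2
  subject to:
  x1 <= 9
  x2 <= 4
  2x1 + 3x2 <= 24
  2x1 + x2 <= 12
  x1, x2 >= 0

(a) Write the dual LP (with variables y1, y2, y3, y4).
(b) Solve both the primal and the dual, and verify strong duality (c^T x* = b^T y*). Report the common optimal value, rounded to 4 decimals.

The standard primal-dual pair for 'max c^T x s.t. A x <= b, x >= 0' is:
  Dual:  min b^T y  s.t.  A^T y >= c,  y >= 0.

So the dual LP is:
  minimize  9y1 + 4y2 + 24y3 + 12y4
  subject to:
    y1 + 2y3 + 2y4 >= 5
    y2 + 3y3 + y4 >= 6
    y1, y2, y3, y4 >= 0

Solving the primal: x* = (4, 4).
  primal value c^T x* = 44.
Solving the dual: y* = (0, 3.5, 0, 2.5).
  dual value b^T y* = 44.
Strong duality: c^T x* = b^T y*. Confirmed.

44


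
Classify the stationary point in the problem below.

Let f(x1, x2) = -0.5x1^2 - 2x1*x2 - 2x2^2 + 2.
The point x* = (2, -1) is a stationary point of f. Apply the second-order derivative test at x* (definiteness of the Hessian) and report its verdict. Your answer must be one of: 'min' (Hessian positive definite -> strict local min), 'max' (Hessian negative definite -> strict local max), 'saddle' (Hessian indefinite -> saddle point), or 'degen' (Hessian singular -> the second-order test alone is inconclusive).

Compute the Hessian H = grad^2 f:
  H = [[-1, -2], [-2, -4]]
Verify stationarity: grad f(x*) = H x* + g = (0, 0).
Eigenvalues of H: -5, 0.
H has a zero eigenvalue (singular; negative semidefinite but not definite), so H is neither positive definite, negative definite, nor indefinite. The second-order test alone is inconclusive -> degen.
(Indeed, f is constant along the null direction of H through x*, so x* is not a strict local extremum.)

degen


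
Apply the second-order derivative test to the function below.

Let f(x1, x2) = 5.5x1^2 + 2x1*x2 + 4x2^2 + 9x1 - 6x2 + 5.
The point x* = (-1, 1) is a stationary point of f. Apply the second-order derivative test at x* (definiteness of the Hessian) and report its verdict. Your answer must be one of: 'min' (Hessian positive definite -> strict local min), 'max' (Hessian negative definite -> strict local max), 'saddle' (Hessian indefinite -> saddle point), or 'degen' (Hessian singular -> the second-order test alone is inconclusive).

Compute the Hessian H = grad^2 f:
  H = [[11, 2], [2, 8]]
Verify stationarity: grad f(x*) = H x* + g = (0, 0).
Eigenvalues of H: 7, 12.
Both eigenvalues > 0, so H is positive definite -> x* is a strict local min.

min


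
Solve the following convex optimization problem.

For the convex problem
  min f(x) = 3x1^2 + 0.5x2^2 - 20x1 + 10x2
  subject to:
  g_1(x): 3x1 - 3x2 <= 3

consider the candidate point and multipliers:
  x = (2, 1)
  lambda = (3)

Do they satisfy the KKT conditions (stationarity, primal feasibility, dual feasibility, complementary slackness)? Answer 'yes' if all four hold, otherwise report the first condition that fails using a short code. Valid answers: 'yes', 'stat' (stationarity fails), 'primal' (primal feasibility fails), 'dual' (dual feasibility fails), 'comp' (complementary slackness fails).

Gradient of f: grad f(x) = Q x + c = (-8, 11)
Constraint values g_i(x) = a_i^T x - b_i:
  g_1((2, 1)) = 0
Stationarity residual: grad f(x) + sum_i lambda_i a_i = (1, 2)
  -> stationarity FAILS
Primal feasibility (all g_i <= 0): OK
Dual feasibility (all lambda_i >= 0): OK
Complementary slackness (lambda_i * g_i(x) = 0 for all i): OK

Verdict: the first failing condition is stationarity -> stat.

stat


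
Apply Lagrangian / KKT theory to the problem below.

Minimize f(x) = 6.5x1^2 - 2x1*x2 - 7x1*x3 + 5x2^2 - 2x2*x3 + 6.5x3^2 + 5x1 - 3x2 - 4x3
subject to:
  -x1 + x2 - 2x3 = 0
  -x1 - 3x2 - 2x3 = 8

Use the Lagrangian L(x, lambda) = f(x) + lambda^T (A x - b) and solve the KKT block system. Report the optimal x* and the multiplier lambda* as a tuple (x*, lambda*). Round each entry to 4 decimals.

Form the Lagrangian:
  L(x, lambda) = (1/2) x^T Q x + c^T x + lambda^T (A x - b)
Stationarity (grad_x L = 0): Q x + c + A^T lambda = 0.
Primal feasibility: A x = b.

This gives the KKT block system:
  [ Q   A^T ] [ x     ]   [-c ]
  [ A    0  ] [ lambda ] = [ b ]

Solving the linear system:
  x*      = (-0.9677, -2, -0.5161)
  lambda* = (5.0323, -5)
  f(x*)   = 21.6129

x* = (-0.9677, -2, -0.5161), lambda* = (5.0323, -5)


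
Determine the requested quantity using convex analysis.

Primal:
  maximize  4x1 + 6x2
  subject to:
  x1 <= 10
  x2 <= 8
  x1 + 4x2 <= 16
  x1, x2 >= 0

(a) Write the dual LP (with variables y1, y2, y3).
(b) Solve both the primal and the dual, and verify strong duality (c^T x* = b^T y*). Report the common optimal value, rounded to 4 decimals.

The standard primal-dual pair for 'max c^T x s.t. A x <= b, x >= 0' is:
  Dual:  min b^T y  s.t.  A^T y >= c,  y >= 0.

So the dual LP is:
  minimize  10y1 + 8y2 + 16y3
  subject to:
    y1 + y3 >= 4
    y2 + 4y3 >= 6
    y1, y2, y3 >= 0

Solving the primal: x* = (10, 1.5).
  primal value c^T x* = 49.
Solving the dual: y* = (2.5, 0, 1.5).
  dual value b^T y* = 49.
Strong duality: c^T x* = b^T y*. Confirmed.

49


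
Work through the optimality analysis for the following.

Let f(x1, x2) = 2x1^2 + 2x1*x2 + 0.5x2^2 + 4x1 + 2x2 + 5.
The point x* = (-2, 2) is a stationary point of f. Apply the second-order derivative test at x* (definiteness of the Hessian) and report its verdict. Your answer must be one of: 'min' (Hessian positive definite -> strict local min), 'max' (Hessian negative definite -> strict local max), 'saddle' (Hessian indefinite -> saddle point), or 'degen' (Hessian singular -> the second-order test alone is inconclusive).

Compute the Hessian H = grad^2 f:
  H = [[4, 2], [2, 1]]
Verify stationarity: grad f(x*) = H x* + g = (0, 0).
Eigenvalues of H: 0, 5.
H has a zero eigenvalue (singular; positive semidefinite but not definite), so H is neither positive definite, negative definite, nor indefinite. The second-order test alone is inconclusive -> degen.
(Indeed, f is constant along the null direction of H through x*, so x* is not a strict local extremum.)

degen


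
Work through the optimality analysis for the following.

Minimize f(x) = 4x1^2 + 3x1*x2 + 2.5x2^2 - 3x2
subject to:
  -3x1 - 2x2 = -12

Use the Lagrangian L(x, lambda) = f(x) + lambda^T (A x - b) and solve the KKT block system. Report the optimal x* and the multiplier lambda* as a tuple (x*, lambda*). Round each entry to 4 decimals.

Form the Lagrangian:
  L(x, lambda) = (1/2) x^T Q x + c^T x + lambda^T (A x - b)
Stationarity (grad_x L = 0): Q x + c + A^T lambda = 0.
Primal feasibility: A x = b.

This gives the KKT block system:
  [ Q   A^T ] [ x     ]   [-c ]
  [ A    0  ] [ lambda ] = [ b ]

Solving the linear system:
  x*      = (2.1951, 2.7073)
  lambda* = (8.561)
  f(x*)   = 47.3049

x* = (2.1951, 2.7073), lambda* = (8.561)


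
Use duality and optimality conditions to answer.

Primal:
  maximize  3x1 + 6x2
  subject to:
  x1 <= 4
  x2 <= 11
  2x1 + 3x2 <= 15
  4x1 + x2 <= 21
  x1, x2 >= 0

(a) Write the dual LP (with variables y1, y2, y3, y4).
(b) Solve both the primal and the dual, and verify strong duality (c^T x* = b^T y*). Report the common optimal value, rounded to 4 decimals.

The standard primal-dual pair for 'max c^T x s.t. A x <= b, x >= 0' is:
  Dual:  min b^T y  s.t.  A^T y >= c,  y >= 0.

So the dual LP is:
  minimize  4y1 + 11y2 + 15y3 + 21y4
  subject to:
    y1 + 2y3 + 4y4 >= 3
    y2 + 3y3 + y4 >= 6
    y1, y2, y3, y4 >= 0

Solving the primal: x* = (0, 5).
  primal value c^T x* = 30.
Solving the dual: y* = (0, 0, 2, 0).
  dual value b^T y* = 30.
Strong duality: c^T x* = b^T y*. Confirmed.

30


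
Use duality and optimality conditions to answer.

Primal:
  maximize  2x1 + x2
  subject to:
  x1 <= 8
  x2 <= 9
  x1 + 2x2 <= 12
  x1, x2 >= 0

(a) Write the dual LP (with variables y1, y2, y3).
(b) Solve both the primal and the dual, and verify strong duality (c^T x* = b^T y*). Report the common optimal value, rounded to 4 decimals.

The standard primal-dual pair for 'max c^T x s.t. A x <= b, x >= 0' is:
  Dual:  min b^T y  s.t.  A^T y >= c,  y >= 0.

So the dual LP is:
  minimize  8y1 + 9y2 + 12y3
  subject to:
    y1 + y3 >= 2
    y2 + 2y3 >= 1
    y1, y2, y3 >= 0

Solving the primal: x* = (8, 2).
  primal value c^T x* = 18.
Solving the dual: y* = (1.5, 0, 0.5).
  dual value b^T y* = 18.
Strong duality: c^T x* = b^T y*. Confirmed.

18


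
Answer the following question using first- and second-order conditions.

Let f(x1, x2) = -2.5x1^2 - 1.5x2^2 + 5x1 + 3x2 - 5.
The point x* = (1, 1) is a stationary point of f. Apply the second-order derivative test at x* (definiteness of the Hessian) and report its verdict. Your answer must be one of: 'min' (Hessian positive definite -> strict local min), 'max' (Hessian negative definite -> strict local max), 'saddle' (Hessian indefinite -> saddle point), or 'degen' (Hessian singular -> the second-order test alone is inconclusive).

Compute the Hessian H = grad^2 f:
  H = [[-5, 0], [0, -3]]
Verify stationarity: grad f(x*) = H x* + g = (0, 0).
Eigenvalues of H: -5, -3.
Both eigenvalues < 0, so H is negative definite -> x* is a strict local max.

max


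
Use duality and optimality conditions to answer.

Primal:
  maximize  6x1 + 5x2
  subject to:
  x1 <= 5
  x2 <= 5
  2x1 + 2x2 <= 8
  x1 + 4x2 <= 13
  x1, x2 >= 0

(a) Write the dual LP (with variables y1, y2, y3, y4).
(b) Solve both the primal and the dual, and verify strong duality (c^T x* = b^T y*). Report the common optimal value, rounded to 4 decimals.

The standard primal-dual pair for 'max c^T x s.t. A x <= b, x >= 0' is:
  Dual:  min b^T y  s.t.  A^T y >= c,  y >= 0.

So the dual LP is:
  minimize  5y1 + 5y2 + 8y3 + 13y4
  subject to:
    y1 + 2y3 + y4 >= 6
    y2 + 2y3 + 4y4 >= 5
    y1, y2, y3, y4 >= 0

Solving the primal: x* = (4, 0).
  primal value c^T x* = 24.
Solving the dual: y* = (0, 0, 3, 0).
  dual value b^T y* = 24.
Strong duality: c^T x* = b^T y*. Confirmed.

24


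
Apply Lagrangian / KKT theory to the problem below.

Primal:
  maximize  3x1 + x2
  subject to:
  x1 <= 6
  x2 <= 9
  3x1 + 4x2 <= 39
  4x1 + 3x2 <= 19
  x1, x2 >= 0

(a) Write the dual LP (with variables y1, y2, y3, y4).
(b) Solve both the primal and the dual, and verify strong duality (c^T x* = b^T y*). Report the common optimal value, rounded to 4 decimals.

The standard primal-dual pair for 'max c^T x s.t. A x <= b, x >= 0' is:
  Dual:  min b^T y  s.t.  A^T y >= c,  y >= 0.

So the dual LP is:
  minimize  6y1 + 9y2 + 39y3 + 19y4
  subject to:
    y1 + 3y3 + 4y4 >= 3
    y2 + 4y3 + 3y4 >= 1
    y1, y2, y3, y4 >= 0

Solving the primal: x* = (4.75, 0).
  primal value c^T x* = 14.25.
Solving the dual: y* = (0, 0, 0, 0.75).
  dual value b^T y* = 14.25.
Strong duality: c^T x* = b^T y*. Confirmed.

14.25


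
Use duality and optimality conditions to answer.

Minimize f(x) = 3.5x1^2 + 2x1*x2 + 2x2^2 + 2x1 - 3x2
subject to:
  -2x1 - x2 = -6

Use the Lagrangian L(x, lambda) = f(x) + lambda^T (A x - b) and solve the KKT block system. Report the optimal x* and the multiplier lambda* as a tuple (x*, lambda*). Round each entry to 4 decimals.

Form the Lagrangian:
  L(x, lambda) = (1/2) x^T Q x + c^T x + lambda^T (A x - b)
Stationarity (grad_x L = 0): Q x + c + A^T lambda = 0.
Primal feasibility: A x = b.

This gives the KKT block system:
  [ Q   A^T ] [ x     ]   [-c ]
  [ A    0  ] [ lambda ] = [ b ]

Solving the linear system:
  x*      = (1.8667, 2.2667)
  lambda* = (9.8)
  f(x*)   = 27.8667

x* = (1.8667, 2.2667), lambda* = (9.8)


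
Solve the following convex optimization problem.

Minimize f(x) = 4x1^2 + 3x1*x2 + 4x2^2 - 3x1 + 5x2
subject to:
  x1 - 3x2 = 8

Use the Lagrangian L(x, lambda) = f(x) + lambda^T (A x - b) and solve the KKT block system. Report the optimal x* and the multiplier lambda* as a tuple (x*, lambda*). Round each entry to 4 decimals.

Form the Lagrangian:
  L(x, lambda) = (1/2) x^T Q x + c^T x + lambda^T (A x - b)
Stationarity (grad_x L = 0): Q x + c + A^T lambda = 0.
Primal feasibility: A x = b.

This gives the KKT block system:
  [ Q   A^T ] [ x     ]   [-c ]
  [ A    0  ] [ lambda ] = [ b ]

Solving the linear system:
  x*      = (1.5102, -2.1633)
  lambda* = (-2.5918)
  f(x*)   = 2.6939

x* = (1.5102, -2.1633), lambda* = (-2.5918)


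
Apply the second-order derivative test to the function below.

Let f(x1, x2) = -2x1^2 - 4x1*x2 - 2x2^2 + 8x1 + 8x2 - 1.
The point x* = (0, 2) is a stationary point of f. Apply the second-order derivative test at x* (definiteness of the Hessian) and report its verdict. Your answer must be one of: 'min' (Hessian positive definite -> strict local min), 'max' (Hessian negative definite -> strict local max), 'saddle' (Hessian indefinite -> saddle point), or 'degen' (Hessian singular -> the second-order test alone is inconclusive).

Compute the Hessian H = grad^2 f:
  H = [[-4, -4], [-4, -4]]
Verify stationarity: grad f(x*) = H x* + g = (0, 0).
Eigenvalues of H: -8, 0.
H has a zero eigenvalue (singular; negative semidefinite but not definite), so H is neither positive definite, negative definite, nor indefinite. The second-order test alone is inconclusive -> degen.
(Indeed, f is constant along the null direction of H through x*, so x* is not a strict local extremum.)

degen


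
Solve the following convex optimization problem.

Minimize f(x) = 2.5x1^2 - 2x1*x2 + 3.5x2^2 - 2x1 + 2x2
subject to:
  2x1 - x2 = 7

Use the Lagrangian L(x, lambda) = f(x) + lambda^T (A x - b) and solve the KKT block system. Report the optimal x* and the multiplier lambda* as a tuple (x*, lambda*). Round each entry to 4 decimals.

Form the Lagrangian:
  L(x, lambda) = (1/2) x^T Q x + c^T x + lambda^T (A x - b)
Stationarity (grad_x L = 0): Q x + c + A^T lambda = 0.
Primal feasibility: A x = b.

This gives the KKT block system:
  [ Q   A^T ] [ x     ]   [-c ]
  [ A    0  ] [ lambda ] = [ b ]

Solving the linear system:
  x*      = (3.28, -0.44)
  lambda* = (-7.64)
  f(x*)   = 23.02

x* = (3.28, -0.44), lambda* = (-7.64)


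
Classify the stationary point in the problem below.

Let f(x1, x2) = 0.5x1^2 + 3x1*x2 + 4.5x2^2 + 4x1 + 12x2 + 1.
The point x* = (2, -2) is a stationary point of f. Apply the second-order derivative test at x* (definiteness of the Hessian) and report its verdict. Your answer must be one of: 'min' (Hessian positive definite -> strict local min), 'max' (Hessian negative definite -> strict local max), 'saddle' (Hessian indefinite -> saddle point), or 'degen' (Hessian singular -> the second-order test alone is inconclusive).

Compute the Hessian H = grad^2 f:
  H = [[1, 3], [3, 9]]
Verify stationarity: grad f(x*) = H x* + g = (0, 0).
Eigenvalues of H: 0, 10.
H has a zero eigenvalue (singular; positive semidefinite but not definite), so H is neither positive definite, negative definite, nor indefinite. The second-order test alone is inconclusive -> degen.
(Indeed, f is constant along the null direction of H through x*, so x* is not a strict local extremum.)

degen


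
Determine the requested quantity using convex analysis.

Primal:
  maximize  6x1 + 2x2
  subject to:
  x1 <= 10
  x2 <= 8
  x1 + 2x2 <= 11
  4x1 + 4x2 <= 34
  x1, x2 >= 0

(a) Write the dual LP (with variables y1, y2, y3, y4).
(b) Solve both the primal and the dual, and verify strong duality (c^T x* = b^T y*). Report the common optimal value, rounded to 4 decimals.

The standard primal-dual pair for 'max c^T x s.t. A x <= b, x >= 0' is:
  Dual:  min b^T y  s.t.  A^T y >= c,  y >= 0.

So the dual LP is:
  minimize  10y1 + 8y2 + 11y3 + 34y4
  subject to:
    y1 + y3 + 4y4 >= 6
    y2 + 2y3 + 4y4 >= 2
    y1, y2, y3, y4 >= 0

Solving the primal: x* = (8.5, 0).
  primal value c^T x* = 51.
Solving the dual: y* = (0, 0, 0, 1.5).
  dual value b^T y* = 51.
Strong duality: c^T x* = b^T y*. Confirmed.

51


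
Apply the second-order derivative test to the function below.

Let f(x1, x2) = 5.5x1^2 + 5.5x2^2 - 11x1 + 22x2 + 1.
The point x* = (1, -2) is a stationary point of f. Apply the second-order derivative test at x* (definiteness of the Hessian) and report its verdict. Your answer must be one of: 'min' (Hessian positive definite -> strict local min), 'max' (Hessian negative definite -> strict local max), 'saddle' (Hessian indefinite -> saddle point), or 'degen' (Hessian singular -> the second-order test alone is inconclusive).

Compute the Hessian H = grad^2 f:
  H = [[11, 0], [0, 11]]
Verify stationarity: grad f(x*) = H x* + g = (0, 0).
Eigenvalues of H: 11, 11.
Both eigenvalues > 0, so H is positive definite -> x* is a strict local min.

min


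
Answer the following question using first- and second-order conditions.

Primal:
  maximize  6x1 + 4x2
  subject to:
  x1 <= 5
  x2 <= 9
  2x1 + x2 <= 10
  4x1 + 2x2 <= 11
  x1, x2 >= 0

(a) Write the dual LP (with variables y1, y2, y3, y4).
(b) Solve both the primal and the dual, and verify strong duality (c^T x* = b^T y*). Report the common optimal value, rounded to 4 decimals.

The standard primal-dual pair for 'max c^T x s.t. A x <= b, x >= 0' is:
  Dual:  min b^T y  s.t.  A^T y >= c,  y >= 0.

So the dual LP is:
  minimize  5y1 + 9y2 + 10y3 + 11y4
  subject to:
    y1 + 2y3 + 4y4 >= 6
    y2 + y3 + 2y4 >= 4
    y1, y2, y3, y4 >= 0

Solving the primal: x* = (0, 5.5).
  primal value c^T x* = 22.
Solving the dual: y* = (0, 0, 0, 2).
  dual value b^T y* = 22.
Strong duality: c^T x* = b^T y*. Confirmed.

22


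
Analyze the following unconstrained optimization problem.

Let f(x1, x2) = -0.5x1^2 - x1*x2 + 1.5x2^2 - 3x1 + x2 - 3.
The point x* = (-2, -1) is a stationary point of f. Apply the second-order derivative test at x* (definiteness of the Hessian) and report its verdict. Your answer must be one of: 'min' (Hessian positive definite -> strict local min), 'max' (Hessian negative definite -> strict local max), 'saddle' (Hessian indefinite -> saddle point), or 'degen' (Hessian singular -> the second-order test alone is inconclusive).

Compute the Hessian H = grad^2 f:
  H = [[-1, -1], [-1, 3]]
Verify stationarity: grad f(x*) = H x* + g = (0, 0).
Eigenvalues of H: -1.2361, 3.2361.
Eigenvalues have mixed signs, so H is indefinite -> x* is a saddle point.

saddle


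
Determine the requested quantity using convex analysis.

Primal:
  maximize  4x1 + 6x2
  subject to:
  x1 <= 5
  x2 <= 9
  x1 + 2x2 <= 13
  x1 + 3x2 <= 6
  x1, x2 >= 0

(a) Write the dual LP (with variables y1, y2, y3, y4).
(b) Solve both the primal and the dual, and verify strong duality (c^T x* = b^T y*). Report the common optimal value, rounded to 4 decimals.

The standard primal-dual pair for 'max c^T x s.t. A x <= b, x >= 0' is:
  Dual:  min b^T y  s.t.  A^T y >= c,  y >= 0.

So the dual LP is:
  minimize  5y1 + 9y2 + 13y3 + 6y4
  subject to:
    y1 + y3 + y4 >= 4
    y2 + 2y3 + 3y4 >= 6
    y1, y2, y3, y4 >= 0

Solving the primal: x* = (5, 0.3333).
  primal value c^T x* = 22.
Solving the dual: y* = (2, 0, 0, 2).
  dual value b^T y* = 22.
Strong duality: c^T x* = b^T y*. Confirmed.

22


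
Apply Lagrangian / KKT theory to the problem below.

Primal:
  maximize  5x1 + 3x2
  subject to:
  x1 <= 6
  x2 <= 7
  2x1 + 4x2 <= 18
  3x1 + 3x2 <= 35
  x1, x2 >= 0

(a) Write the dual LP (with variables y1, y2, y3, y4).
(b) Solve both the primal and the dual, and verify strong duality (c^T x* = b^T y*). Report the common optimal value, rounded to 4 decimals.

The standard primal-dual pair for 'max c^T x s.t. A x <= b, x >= 0' is:
  Dual:  min b^T y  s.t.  A^T y >= c,  y >= 0.

So the dual LP is:
  minimize  6y1 + 7y2 + 18y3 + 35y4
  subject to:
    y1 + 2y3 + 3y4 >= 5
    y2 + 4y3 + 3y4 >= 3
    y1, y2, y3, y4 >= 0

Solving the primal: x* = (6, 1.5).
  primal value c^T x* = 34.5.
Solving the dual: y* = (3.5, 0, 0.75, 0).
  dual value b^T y* = 34.5.
Strong duality: c^T x* = b^T y*. Confirmed.

34.5


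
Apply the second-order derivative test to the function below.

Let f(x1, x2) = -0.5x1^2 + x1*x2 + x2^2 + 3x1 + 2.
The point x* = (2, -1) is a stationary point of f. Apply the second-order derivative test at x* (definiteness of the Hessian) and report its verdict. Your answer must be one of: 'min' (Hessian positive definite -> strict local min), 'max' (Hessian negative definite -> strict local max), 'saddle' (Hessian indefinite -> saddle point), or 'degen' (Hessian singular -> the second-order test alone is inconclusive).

Compute the Hessian H = grad^2 f:
  H = [[-1, 1], [1, 2]]
Verify stationarity: grad f(x*) = H x* + g = (0, 0).
Eigenvalues of H: -1.3028, 2.3028.
Eigenvalues have mixed signs, so H is indefinite -> x* is a saddle point.

saddle


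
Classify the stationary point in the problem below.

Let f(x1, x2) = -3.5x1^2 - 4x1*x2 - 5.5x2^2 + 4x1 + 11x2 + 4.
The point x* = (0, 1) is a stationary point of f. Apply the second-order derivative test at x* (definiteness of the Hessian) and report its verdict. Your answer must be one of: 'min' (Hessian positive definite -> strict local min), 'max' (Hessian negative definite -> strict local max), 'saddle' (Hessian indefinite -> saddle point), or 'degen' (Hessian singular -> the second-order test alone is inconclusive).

Compute the Hessian H = grad^2 f:
  H = [[-7, -4], [-4, -11]]
Verify stationarity: grad f(x*) = H x* + g = (0, 0).
Eigenvalues of H: -13.4721, -4.5279.
Both eigenvalues < 0, so H is negative definite -> x* is a strict local max.

max


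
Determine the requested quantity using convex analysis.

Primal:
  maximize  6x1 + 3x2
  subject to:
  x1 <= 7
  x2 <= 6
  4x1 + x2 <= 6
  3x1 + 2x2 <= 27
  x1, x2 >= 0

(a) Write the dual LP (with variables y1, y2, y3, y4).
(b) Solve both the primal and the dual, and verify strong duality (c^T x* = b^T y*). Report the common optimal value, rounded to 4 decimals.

The standard primal-dual pair for 'max c^T x s.t. A x <= b, x >= 0' is:
  Dual:  min b^T y  s.t.  A^T y >= c,  y >= 0.

So the dual LP is:
  minimize  7y1 + 6y2 + 6y3 + 27y4
  subject to:
    y1 + 4y3 + 3y4 >= 6
    y2 + y3 + 2y4 >= 3
    y1, y2, y3, y4 >= 0

Solving the primal: x* = (0, 6).
  primal value c^T x* = 18.
Solving the dual: y* = (0, 1.5, 1.5, 0).
  dual value b^T y* = 18.
Strong duality: c^T x* = b^T y*. Confirmed.

18


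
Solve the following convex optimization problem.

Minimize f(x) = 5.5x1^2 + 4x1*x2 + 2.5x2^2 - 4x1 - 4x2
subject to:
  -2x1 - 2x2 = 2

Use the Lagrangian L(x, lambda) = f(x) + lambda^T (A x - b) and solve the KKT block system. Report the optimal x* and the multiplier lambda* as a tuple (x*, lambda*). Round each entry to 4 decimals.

Form the Lagrangian:
  L(x, lambda) = (1/2) x^T Q x + c^T x + lambda^T (A x - b)
Stationarity (grad_x L = 0): Q x + c + A^T lambda = 0.
Primal feasibility: A x = b.

This gives the KKT block system:
  [ Q   A^T ] [ x     ]   [-c ]
  [ A    0  ] [ lambda ] = [ b ]

Solving the linear system:
  x*      = (-0.125, -0.875)
  lambda* = (-4.4375)
  f(x*)   = 6.4375

x* = (-0.125, -0.875), lambda* = (-4.4375)


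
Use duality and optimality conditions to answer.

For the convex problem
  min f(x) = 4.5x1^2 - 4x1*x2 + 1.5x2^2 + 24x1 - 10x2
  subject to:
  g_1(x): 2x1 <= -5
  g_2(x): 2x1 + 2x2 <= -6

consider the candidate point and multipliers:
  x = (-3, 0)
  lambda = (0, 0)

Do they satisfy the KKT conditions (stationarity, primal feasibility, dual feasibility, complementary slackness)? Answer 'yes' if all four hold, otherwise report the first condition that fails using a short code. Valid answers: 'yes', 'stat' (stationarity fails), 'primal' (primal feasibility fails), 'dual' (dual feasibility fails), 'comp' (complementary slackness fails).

Gradient of f: grad f(x) = Q x + c = (-3, 2)
Constraint values g_i(x) = a_i^T x - b_i:
  g_1((-3, 0)) = -1
  g_2((-3, 0)) = 0
Stationarity residual: grad f(x) + sum_i lambda_i a_i = (-3, 2)
  -> stationarity FAILS
Primal feasibility (all g_i <= 0): OK
Dual feasibility (all lambda_i >= 0): OK
Complementary slackness (lambda_i * g_i(x) = 0 for all i): OK

Verdict: the first failing condition is stationarity -> stat.

stat


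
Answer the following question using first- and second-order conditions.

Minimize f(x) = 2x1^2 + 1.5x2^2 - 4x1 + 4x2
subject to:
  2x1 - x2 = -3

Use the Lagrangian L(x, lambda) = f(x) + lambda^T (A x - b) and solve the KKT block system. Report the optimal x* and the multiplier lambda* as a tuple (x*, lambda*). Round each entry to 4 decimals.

Form the Lagrangian:
  L(x, lambda) = (1/2) x^T Q x + c^T x + lambda^T (A x - b)
Stationarity (grad_x L = 0): Q x + c + A^T lambda = 0.
Primal feasibility: A x = b.

This gives the KKT block system:
  [ Q   A^T ] [ x     ]   [-c ]
  [ A    0  ] [ lambda ] = [ b ]

Solving the linear system:
  x*      = (-1.375, 0.25)
  lambda* = (4.75)
  f(x*)   = 10.375

x* = (-1.375, 0.25), lambda* = (4.75)


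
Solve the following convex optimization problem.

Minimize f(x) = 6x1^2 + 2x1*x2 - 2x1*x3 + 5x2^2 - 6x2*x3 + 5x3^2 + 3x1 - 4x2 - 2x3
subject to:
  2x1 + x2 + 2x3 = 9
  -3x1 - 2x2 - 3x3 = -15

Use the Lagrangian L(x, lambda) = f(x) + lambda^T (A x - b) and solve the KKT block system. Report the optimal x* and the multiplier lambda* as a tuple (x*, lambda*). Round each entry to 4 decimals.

Form the Lagrangian:
  L(x, lambda) = (1/2) x^T Q x + c^T x + lambda^T (A x - b)
Stationarity (grad_x L = 0): Q x + c + A^T lambda = 0.
Primal feasibility: A x = b.

This gives the KKT block system:
  [ Q   A^T ] [ x     ]   [-c ]
  [ A    0  ] [ lambda ] = [ b ]

Solving the linear system:
  x*      = (0.2692, 3, 2.7308)
  lambda* = (16.9231, 13.5385)
  f(x*)   = 17.0577

x* = (0.2692, 3, 2.7308), lambda* = (16.9231, 13.5385)


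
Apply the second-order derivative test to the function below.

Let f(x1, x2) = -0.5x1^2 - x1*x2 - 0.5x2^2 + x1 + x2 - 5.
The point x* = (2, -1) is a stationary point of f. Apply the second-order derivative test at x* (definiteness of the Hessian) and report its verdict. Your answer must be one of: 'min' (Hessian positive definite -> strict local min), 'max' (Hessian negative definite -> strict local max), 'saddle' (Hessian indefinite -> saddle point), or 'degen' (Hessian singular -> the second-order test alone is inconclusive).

Compute the Hessian H = grad^2 f:
  H = [[-1, -1], [-1, -1]]
Verify stationarity: grad f(x*) = H x* + g = (0, 0).
Eigenvalues of H: -2, 0.
H has a zero eigenvalue (singular; negative semidefinite but not definite), so H is neither positive definite, negative definite, nor indefinite. The second-order test alone is inconclusive -> degen.
(Indeed, f is constant along the null direction of H through x*, so x* is not a strict local extremum.)

degen


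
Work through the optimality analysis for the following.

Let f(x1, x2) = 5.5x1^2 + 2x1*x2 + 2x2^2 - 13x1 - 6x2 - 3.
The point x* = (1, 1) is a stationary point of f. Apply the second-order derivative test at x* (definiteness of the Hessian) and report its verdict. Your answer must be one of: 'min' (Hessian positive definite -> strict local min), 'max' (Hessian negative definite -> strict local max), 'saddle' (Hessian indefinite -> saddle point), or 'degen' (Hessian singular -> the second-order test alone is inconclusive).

Compute the Hessian H = grad^2 f:
  H = [[11, 2], [2, 4]]
Verify stationarity: grad f(x*) = H x* + g = (0, 0).
Eigenvalues of H: 3.4689, 11.5311.
Both eigenvalues > 0, so H is positive definite -> x* is a strict local min.

min


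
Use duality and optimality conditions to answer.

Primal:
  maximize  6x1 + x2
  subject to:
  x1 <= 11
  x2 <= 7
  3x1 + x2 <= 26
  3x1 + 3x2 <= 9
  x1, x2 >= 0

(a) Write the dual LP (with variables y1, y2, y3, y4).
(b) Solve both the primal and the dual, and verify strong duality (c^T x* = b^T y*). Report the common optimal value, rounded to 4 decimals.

The standard primal-dual pair for 'max c^T x s.t. A x <= b, x >= 0' is:
  Dual:  min b^T y  s.t.  A^T y >= c,  y >= 0.

So the dual LP is:
  minimize  11y1 + 7y2 + 26y3 + 9y4
  subject to:
    y1 + 3y3 + 3y4 >= 6
    y2 + y3 + 3y4 >= 1
    y1, y2, y3, y4 >= 0

Solving the primal: x* = (3, 0).
  primal value c^T x* = 18.
Solving the dual: y* = (0, 0, 0, 2).
  dual value b^T y* = 18.
Strong duality: c^T x* = b^T y*. Confirmed.

18


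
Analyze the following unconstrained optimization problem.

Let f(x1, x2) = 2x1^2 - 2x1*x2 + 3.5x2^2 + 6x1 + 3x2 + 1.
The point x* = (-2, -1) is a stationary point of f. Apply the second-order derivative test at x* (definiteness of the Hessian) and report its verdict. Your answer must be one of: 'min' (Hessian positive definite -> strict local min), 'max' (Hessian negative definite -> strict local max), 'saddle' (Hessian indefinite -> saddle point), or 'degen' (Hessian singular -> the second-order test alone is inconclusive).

Compute the Hessian H = grad^2 f:
  H = [[4, -2], [-2, 7]]
Verify stationarity: grad f(x*) = H x* + g = (0, 0).
Eigenvalues of H: 3, 8.
Both eigenvalues > 0, so H is positive definite -> x* is a strict local min.

min


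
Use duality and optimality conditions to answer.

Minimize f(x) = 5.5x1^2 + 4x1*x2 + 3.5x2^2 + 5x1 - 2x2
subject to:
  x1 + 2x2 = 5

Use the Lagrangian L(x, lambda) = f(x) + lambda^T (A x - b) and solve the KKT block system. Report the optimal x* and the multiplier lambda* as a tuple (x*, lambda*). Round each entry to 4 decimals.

Form the Lagrangian:
  L(x, lambda) = (1/2) x^T Q x + c^T x + lambda^T (A x - b)
Stationarity (grad_x L = 0): Q x + c + A^T lambda = 0.
Primal feasibility: A x = b.

This gives the KKT block system:
  [ Q   A^T ] [ x     ]   [-c ]
  [ A    0  ] [ lambda ] = [ b ]

Solving the linear system:
  x*      = (-0.8286, 2.9143)
  lambda* = (-7.5429)
  f(x*)   = 13.8714

x* = (-0.8286, 2.9143), lambda* = (-7.5429)


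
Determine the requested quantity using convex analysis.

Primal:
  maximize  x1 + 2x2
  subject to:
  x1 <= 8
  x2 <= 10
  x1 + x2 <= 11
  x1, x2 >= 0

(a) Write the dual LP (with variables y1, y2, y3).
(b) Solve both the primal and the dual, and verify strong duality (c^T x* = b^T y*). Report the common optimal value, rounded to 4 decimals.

The standard primal-dual pair for 'max c^T x s.t. A x <= b, x >= 0' is:
  Dual:  min b^T y  s.t.  A^T y >= c,  y >= 0.

So the dual LP is:
  minimize  8y1 + 10y2 + 11y3
  subject to:
    y1 + y3 >= 1
    y2 + y3 >= 2
    y1, y2, y3 >= 0

Solving the primal: x* = (1, 10).
  primal value c^T x* = 21.
Solving the dual: y* = (0, 1, 1).
  dual value b^T y* = 21.
Strong duality: c^T x* = b^T y*. Confirmed.

21


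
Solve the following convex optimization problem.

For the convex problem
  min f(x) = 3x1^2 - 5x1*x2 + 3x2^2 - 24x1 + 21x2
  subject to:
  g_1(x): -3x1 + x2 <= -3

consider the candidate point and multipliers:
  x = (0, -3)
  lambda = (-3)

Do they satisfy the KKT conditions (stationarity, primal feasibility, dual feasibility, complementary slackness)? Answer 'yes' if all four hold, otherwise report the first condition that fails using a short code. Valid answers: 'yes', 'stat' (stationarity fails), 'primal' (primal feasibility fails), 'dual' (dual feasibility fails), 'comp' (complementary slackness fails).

Gradient of f: grad f(x) = Q x + c = (-9, 3)
Constraint values g_i(x) = a_i^T x - b_i:
  g_1((0, -3)) = 0
Stationarity residual: grad f(x) + sum_i lambda_i a_i = (0, 0)
  -> stationarity OK
Primal feasibility (all g_i <= 0): OK
Dual feasibility (all lambda_i >= 0): FAILS
Complementary slackness (lambda_i * g_i(x) = 0 for all i): OK

Verdict: the first failing condition is dual_feasibility -> dual.

dual


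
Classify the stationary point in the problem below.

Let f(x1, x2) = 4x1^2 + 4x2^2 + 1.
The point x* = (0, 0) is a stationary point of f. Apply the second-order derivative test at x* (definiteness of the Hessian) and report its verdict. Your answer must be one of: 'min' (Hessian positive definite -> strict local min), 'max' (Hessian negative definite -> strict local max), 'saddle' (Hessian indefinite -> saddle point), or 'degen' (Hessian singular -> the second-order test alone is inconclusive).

Compute the Hessian H = grad^2 f:
  H = [[8, 0], [0, 8]]
Verify stationarity: grad f(x*) = H x* + g = (0, 0).
Eigenvalues of H: 8, 8.
Both eigenvalues > 0, so H is positive definite -> x* is a strict local min.

min


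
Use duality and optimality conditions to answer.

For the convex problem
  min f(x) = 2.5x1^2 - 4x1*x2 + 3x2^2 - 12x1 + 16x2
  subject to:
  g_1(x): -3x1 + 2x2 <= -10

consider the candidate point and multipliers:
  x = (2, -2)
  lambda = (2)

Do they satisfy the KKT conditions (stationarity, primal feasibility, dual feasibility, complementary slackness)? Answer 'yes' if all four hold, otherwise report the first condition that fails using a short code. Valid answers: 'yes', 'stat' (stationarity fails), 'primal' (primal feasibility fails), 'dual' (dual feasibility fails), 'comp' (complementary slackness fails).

Gradient of f: grad f(x) = Q x + c = (6, -4)
Constraint values g_i(x) = a_i^T x - b_i:
  g_1((2, -2)) = 0
Stationarity residual: grad f(x) + sum_i lambda_i a_i = (0, 0)
  -> stationarity OK
Primal feasibility (all g_i <= 0): OK
Dual feasibility (all lambda_i >= 0): OK
Complementary slackness (lambda_i * g_i(x) = 0 for all i): OK

Verdict: yes, KKT holds.

yes
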